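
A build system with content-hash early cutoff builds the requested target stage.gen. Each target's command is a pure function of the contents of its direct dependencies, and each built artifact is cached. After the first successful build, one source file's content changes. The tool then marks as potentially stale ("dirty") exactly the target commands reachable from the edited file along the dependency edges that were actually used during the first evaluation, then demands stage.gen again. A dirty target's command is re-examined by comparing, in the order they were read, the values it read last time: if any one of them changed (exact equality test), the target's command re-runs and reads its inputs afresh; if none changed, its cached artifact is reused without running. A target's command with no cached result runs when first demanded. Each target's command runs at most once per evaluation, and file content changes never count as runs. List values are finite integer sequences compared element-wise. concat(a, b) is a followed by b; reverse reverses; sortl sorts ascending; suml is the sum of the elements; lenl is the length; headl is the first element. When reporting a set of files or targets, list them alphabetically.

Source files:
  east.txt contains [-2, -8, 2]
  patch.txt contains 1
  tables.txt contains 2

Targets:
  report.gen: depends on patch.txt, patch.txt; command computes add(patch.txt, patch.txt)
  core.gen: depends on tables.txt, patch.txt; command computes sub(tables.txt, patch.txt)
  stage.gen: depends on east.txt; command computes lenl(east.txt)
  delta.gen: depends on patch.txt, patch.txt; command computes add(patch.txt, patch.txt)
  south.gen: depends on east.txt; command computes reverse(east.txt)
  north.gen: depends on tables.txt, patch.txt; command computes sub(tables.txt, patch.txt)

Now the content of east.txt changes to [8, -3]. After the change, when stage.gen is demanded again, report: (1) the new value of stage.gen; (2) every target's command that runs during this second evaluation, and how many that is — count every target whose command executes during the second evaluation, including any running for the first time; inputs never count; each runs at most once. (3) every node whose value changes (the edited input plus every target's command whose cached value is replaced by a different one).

First evaluation (everything demanded from the output):
  stage.gen = lenl([-2, -8, 2]) = 3

Propagation after the edit:
  stage.gen: runs — east.txt [-2, -8, 2]->[8, -3]; result 2.

New value of stage.gen: 2.
Target commands that run: stage.gen — 1 in total.
Values that change: east.txt, stage.gen.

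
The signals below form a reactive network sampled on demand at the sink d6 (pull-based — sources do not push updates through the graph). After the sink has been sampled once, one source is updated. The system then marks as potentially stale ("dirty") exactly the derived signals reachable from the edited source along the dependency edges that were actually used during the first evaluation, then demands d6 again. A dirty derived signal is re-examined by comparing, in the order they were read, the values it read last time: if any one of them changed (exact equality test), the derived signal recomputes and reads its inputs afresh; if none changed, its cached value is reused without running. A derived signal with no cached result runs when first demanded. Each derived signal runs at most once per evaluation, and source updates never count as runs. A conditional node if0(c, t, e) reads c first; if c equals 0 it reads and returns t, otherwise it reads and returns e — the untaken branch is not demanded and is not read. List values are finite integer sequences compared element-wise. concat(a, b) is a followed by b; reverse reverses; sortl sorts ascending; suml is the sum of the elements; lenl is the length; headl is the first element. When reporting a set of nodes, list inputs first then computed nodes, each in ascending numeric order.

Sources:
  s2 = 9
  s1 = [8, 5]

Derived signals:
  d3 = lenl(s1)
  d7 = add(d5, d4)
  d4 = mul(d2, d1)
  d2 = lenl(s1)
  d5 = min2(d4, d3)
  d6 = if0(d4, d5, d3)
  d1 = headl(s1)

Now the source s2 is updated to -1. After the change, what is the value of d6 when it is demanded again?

d6 now evaluates to 2.
The important point: nothing the output needs ever reads s2, so the edit is invisible to it.

Initial pass — values computed on the first demand:
  d1 = headl([8, 5]) = 8
  d2 = lenl([8, 5]) = 2
  d3 = lenl([8, 5]) = 2
  d4 = mul(2, 8) = 16
  d6 = if0(d4=16 -> else branch d3) = 2

Second demand — change propagation:
  no demanded computation ever read s2, so the edit dirties nothing and nothing runs.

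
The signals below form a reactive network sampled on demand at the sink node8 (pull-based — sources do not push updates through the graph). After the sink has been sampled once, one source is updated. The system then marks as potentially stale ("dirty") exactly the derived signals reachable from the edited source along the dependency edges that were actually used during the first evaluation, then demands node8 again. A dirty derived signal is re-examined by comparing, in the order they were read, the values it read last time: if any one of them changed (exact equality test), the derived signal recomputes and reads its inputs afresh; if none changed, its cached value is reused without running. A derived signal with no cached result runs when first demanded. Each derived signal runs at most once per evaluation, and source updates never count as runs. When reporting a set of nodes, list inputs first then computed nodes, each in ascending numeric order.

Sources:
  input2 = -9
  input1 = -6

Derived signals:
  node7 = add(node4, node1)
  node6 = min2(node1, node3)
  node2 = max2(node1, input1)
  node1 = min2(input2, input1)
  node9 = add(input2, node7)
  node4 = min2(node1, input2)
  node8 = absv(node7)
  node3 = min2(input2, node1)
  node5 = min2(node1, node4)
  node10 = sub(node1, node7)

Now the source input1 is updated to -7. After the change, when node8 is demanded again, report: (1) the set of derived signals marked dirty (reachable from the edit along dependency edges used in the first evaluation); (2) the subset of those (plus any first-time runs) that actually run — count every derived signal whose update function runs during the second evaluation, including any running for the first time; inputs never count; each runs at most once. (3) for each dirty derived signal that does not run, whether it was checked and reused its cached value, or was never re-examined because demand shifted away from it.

Initial pass — values computed on the first demand:
  node1 = min2(-9, -6) = -9
  node4 = min2(-9, -9) = -9
  node7 = add(-9, -9) = -18
  node8 = absv(-18) = 18

Second demand — change propagation:
  node1: re-runs because input1 -6->-7; new result -9 (unchanged).
  node4: re-examined; everything it read last time is the same (node1 unchanged, input2 unchanged) — cache -9 kept, no run.
  node7: re-examined; everything it read last time is the same (node4 unchanged, node1 unchanged) — cache -18 kept, no run.
  node8: re-examined; everything it read last time is the same (node7 unchanged) — cache 18 kept, no run.

The important point: node1 recomputes to an identical value, and the output ends up unchanged.

Dirty set: node1, node4, node7, node8.
Run set: node1 (1 run).
Re-examined without running (cache reused): node4, node7, node8.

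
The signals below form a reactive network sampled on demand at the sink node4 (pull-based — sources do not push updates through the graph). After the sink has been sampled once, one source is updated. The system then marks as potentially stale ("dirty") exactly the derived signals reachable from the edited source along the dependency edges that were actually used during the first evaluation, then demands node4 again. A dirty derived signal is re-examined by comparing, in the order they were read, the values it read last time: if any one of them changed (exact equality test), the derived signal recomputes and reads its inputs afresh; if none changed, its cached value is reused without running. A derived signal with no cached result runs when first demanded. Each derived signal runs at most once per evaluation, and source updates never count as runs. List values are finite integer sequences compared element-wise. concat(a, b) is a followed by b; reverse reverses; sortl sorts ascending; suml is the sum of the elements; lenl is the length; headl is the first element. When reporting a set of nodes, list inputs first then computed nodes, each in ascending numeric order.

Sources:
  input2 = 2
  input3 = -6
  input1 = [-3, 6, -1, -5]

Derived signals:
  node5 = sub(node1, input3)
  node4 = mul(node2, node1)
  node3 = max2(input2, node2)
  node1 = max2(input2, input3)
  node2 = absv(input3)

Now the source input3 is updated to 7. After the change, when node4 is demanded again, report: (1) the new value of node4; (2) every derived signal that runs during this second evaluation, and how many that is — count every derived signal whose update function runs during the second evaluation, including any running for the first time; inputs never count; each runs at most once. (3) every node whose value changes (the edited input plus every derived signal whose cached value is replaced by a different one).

Initial pass — values computed on the first demand:
  node1 = max2(2, -6) = 2
  node2 = absv(-6) = 6
  node4 = mul(6, 2) = 12

Second demand — change propagation:
  node1: re-runs because input3 -6->7; new result 7.
  node2: re-runs because input3 -6->7; new result 7.
  node4: re-runs because node2 6->7; node1 2->7; new result 49.

node4 now evaluates to 49.
Run set: node1, node2, node4 (3 run).
Changed values: input3, node1, node2, node4.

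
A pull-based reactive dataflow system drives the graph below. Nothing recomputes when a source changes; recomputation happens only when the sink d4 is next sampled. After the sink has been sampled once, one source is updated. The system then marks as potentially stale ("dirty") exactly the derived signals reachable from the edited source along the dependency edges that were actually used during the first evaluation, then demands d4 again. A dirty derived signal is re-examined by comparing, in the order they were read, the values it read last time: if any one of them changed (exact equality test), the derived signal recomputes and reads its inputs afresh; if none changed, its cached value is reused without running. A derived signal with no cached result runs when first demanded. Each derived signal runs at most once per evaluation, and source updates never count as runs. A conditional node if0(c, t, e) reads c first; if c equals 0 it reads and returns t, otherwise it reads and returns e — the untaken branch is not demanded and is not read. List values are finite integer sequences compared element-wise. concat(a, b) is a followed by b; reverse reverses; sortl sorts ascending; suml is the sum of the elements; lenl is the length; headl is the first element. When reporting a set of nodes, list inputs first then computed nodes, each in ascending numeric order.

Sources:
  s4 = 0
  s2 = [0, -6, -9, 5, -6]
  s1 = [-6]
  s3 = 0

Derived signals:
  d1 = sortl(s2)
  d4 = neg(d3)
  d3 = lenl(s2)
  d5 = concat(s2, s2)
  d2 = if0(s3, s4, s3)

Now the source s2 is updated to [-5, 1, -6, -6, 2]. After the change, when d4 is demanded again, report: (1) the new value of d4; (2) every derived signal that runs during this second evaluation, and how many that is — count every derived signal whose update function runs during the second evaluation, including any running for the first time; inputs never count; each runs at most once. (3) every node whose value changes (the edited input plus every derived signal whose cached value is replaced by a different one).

First evaluation (everything demanded from the output):
  d3 = lenl([0, -6, -9, 5, -6]) = 5
  d4 = neg(5) = -5

Propagation after the edit:
  d3: runs — s2 [0, -6, -9, 5, -6]->[-5, 1, -6, -6, 2]; result 5 (same value as before).
  d4: checked — values it read are unchanged (d3 unchanged); reused cached -5 without running.

Key observation: the change is absorbed at d3 — it re-runs but produces the same value, and the output's value is unchanged.

New value of d4: -5.
Derived signals that run: d3 — 1 in total.
Values that change: s2.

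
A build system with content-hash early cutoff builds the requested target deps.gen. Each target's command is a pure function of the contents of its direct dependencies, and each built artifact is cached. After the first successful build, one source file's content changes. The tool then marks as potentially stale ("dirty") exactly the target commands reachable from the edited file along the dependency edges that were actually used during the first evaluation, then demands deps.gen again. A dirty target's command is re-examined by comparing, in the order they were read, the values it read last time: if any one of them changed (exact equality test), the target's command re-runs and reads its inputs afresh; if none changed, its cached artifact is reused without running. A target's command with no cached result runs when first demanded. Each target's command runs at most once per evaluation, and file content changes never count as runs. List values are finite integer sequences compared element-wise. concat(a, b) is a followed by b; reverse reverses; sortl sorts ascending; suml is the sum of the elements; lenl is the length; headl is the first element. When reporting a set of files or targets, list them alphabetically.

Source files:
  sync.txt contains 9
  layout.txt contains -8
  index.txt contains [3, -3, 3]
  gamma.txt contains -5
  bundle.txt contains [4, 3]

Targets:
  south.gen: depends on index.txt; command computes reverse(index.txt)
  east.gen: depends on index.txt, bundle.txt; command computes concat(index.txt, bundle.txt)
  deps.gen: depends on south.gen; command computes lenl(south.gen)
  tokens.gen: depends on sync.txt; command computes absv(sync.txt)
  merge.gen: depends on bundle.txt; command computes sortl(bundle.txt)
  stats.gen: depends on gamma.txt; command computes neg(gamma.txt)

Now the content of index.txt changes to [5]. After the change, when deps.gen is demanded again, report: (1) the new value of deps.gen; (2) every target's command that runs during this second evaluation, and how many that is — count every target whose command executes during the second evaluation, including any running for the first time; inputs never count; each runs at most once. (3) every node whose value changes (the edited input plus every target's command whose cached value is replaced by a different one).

First evaluation (everything demanded from the output):
  south.gen = reverse([3, -3, 3]) = [3, -3, 3]
  deps.gen = lenl([3, -3, 3]) = 3

Propagation after the edit:
  south.gen: runs — index.txt [3, -3, 3]->[5]; result [5].
  deps.gen: runs — south.gen [3, -3, 3]->[5]; result 1.

New value of deps.gen: 1.
Target commands that run: deps.gen, south.gen — 2 in total.
Values that change: deps.gen, index.txt, south.gen.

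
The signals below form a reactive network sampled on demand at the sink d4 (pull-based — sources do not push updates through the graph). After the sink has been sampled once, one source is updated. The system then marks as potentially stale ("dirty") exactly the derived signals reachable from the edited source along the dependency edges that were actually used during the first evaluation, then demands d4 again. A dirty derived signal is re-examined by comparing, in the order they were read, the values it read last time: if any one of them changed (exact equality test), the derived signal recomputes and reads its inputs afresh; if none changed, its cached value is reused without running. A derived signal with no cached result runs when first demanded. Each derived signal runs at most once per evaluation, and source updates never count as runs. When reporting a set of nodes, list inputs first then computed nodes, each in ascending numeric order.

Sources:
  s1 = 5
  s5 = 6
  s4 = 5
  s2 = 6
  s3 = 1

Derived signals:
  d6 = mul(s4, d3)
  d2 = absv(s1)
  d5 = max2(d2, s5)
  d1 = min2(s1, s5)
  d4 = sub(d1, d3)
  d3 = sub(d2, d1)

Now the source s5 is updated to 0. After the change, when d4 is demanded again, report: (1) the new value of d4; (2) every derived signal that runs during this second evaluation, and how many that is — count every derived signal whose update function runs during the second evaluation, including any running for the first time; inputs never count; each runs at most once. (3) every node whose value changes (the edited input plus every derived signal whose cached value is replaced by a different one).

Initial pass — values computed on the first demand:
  d1 = min2(5, 6) = 5
  d2 = absv(5) = 5
  d3 = sub(5, 5) = 0
  d4 = sub(5, 0) = 5

Second demand — change propagation:
  d1: re-runs because s5 6->0; new result 0.
  d3: re-runs because d1 5->0; new result 5.
  d4: re-runs because d1 5->0; d3 0->5; new result -5.

d4 now evaluates to -5.
Run set: d1, d3, d4 (3 run).
Changed values: s5, d1, d3, d4.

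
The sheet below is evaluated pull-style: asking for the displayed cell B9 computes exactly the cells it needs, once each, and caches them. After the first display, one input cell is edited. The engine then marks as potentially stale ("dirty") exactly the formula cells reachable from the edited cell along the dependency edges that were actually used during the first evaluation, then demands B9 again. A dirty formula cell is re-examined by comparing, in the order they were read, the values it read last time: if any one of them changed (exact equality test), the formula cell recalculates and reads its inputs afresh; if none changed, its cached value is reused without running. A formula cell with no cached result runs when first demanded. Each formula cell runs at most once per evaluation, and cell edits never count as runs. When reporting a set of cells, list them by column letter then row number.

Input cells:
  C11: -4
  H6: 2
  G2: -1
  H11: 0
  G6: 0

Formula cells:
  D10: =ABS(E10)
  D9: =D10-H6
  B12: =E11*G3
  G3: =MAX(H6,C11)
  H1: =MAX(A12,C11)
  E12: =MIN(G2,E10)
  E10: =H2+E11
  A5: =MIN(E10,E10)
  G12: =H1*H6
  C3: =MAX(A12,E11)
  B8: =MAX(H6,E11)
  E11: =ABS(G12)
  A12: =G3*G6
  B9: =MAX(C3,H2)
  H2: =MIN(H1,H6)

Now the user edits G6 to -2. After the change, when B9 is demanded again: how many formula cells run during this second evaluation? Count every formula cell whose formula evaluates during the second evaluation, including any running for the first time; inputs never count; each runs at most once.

7 formula cells run: A12, B9, C3, E11, G12, H1, H2.

First demand of the output computes:
  G3 = MAX(2, -4) = 2
  A12 = 2 * 0 = 0
  H1 = MAX(0, -4) = 0
  G12 = 0 * 2 = 0
  E11 = ABS(0) = 0
  C3 = MAX(0, 0) = 0
  H2 = MIN(0, 2) = 0
  B9 = MAX(0, 0) = 0

After the edit, cleaning proceeds:
  A12: a read changed (G6 0->-2) — executes, giving -4.
  H1: a read changed (A12 0->-4) — executes, giving -4.
  G12: a read changed (H1 0->-4) — executes, giving -8.
  E11: a read changed (G12 0->-8) — executes, giving 8.
  C3: a read changed (A12 0->-4; E11 0->8) — executes, giving 8.
  H2: a read changed (H1 0->-4) — executes, giving -4.
  B9: a read changed (C3 0->8; H2 0->-4) — executes, giving 8.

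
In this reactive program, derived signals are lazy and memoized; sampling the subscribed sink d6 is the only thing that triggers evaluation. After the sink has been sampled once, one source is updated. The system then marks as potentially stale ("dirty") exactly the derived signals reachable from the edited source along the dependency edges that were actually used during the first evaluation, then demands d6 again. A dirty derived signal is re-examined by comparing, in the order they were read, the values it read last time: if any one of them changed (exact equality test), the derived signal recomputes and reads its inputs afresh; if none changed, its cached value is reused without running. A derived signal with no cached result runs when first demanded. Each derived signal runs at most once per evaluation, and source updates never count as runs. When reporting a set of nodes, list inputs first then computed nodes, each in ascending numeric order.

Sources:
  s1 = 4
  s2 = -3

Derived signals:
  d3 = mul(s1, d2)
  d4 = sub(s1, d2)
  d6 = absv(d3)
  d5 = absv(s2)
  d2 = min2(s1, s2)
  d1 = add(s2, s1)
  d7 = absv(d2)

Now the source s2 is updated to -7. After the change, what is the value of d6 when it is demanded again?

Demanding d6 again yields 28.

First demand of the output computes:
  d2 = min2(4, -3) = -3
  d3 = mul(4, -3) = -12
  d6 = absv(-12) = 12

After the edit, cleaning proceeds:
  d2: a read changed (s2 -3->-7) — executes, giving -7.
  d3: a read changed (d2 -3->-7) — executes, giving -28.
  d6: a read changed (d3 -12->-28) — executes, giving 28.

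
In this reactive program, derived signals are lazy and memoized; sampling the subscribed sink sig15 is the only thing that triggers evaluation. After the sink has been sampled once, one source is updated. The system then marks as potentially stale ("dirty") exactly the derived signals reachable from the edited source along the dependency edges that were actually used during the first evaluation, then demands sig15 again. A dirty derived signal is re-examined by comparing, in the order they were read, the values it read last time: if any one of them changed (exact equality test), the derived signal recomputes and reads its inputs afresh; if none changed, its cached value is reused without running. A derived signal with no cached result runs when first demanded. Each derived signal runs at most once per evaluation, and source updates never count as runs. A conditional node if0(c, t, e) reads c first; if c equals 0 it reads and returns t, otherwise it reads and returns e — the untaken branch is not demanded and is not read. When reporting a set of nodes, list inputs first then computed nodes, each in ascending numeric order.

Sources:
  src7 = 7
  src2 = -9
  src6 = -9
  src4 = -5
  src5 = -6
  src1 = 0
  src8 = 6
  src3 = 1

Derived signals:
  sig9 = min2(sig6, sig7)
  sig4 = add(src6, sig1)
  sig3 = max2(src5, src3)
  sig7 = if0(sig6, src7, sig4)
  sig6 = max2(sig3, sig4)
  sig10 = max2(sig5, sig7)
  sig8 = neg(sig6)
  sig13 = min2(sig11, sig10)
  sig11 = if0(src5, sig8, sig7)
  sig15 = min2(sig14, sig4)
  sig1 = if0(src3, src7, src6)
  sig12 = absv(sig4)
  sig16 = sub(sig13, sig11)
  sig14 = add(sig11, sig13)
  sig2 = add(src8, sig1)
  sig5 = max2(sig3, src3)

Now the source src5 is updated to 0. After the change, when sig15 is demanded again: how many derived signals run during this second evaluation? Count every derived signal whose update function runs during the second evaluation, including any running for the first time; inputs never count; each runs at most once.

First demand of the output computes:
  sig1 = if0(src3=1 -> else branch src6) = -9
  sig3 = max2(-6, 1) = 1
  sig4 = add(-9, -9) = -18
  sig5 = max2(1, 1) = 1
  sig6 = max2(1, -18) = 1
  sig7 = if0(sig6=1 -> else branch sig4) = -18
  sig10 = max2(1, -18) = 1
  sig11 = if0(src5=-6 -> else branch sig7) = -18
  sig13 = min2(-18, 1) = -18
  sig14 = add(-18, -18) = -36
  sig15 = min2(-36, -18) = -36

After the edit, cleaning proceeds:
  sig3: a read changed (src5 -6->0) — executes, giving 1 — identical to its old value.
  sig5: dirty, but its reads are unchanged (sig3 unchanged, src3 unchanged); cached 1 stands.
  sig6: dirty, but its reads are unchanged (sig3 unchanged, sig4 unchanged); cached 1 stands.
  sig7: dirty, but its reads are unchanged (sig6 unchanged, sig4 unchanged); cached -18 stands.
  sig8: had never run; runs now, result -1.
  sig10: dirty, but its reads are unchanged (sig5 unchanged, sig7 unchanged); cached 1 stands.
  sig11: a read changed (src5 -6->0) — executes, giving -1.
  sig13: a read changed (sig11 -18->-1) — executes, giving -1.
  sig14: a read changed (sig11 -18->-1; sig13 -18->-1) — executes, giving -2.
  sig15: a read changed (sig14 -36->-2) — executes, giving -18.

Note the branch switch — sig8 had no cache and runs now for the first time.

6 derived signals run: sig3, sig8, sig11, sig13, sig14, sig15.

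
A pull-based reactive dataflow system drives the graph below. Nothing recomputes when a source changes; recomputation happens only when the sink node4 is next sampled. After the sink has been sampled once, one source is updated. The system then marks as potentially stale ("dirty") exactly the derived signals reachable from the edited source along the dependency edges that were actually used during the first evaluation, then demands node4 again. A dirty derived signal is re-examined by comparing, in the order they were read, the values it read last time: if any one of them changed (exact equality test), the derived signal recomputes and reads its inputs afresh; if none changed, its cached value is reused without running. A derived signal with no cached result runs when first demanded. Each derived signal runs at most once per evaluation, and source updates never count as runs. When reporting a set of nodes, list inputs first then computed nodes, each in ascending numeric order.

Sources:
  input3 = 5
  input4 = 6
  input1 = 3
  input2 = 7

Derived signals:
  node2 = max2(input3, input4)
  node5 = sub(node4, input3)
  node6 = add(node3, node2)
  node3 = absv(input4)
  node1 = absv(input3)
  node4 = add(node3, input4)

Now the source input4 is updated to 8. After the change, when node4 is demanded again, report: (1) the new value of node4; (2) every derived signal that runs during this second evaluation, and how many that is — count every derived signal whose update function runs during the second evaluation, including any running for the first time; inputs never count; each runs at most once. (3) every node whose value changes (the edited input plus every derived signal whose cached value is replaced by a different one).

First evaluation (everything demanded from the output):
  node3 = absv(6) = 6
  node4 = add(6, 6) = 12

Propagation after the edit:
  node3: runs — input4 6->8; result 8.
  node4: runs — node3 6->8; input4 6->8; result 16.

New value of node4: 16.
Derived signals that run: node3, node4 — 2 in total.
Values that change: input4, node3, node4.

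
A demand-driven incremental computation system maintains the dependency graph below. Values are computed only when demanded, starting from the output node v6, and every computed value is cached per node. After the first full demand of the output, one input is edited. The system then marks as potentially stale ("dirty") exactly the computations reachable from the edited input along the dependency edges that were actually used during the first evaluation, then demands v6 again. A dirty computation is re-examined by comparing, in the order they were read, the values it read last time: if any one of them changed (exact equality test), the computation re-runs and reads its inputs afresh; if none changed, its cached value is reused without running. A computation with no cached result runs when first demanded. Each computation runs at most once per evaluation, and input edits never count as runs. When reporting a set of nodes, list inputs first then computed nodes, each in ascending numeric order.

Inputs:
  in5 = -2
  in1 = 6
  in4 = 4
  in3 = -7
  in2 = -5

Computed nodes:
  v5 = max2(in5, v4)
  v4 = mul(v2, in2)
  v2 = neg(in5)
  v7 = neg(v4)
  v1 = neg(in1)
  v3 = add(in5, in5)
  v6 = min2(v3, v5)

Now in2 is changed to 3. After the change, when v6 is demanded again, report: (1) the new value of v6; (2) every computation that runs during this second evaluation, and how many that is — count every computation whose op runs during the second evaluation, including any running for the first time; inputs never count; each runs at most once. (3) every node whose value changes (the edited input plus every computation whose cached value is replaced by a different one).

New value of v6: -4.
Computations that run: v4, v5, v6 — 3 in total.
Values that change: in2, v4, v5.

First evaluation (everything demanded from the output):
  v2 = neg(-2) = 2
  v3 = add(-2, -2) = -4
  v4 = mul(2, -5) = -10
  v5 = max2(-2, -10) = -2
  v6 = min2(-4, -2) = -4

Propagation after the edit:
  v4: runs — in2 -5->3; result 6.
  v5: runs — v4 -10->6; result 6.
  v6: runs — v5 -2->6; result -4 (same value as before).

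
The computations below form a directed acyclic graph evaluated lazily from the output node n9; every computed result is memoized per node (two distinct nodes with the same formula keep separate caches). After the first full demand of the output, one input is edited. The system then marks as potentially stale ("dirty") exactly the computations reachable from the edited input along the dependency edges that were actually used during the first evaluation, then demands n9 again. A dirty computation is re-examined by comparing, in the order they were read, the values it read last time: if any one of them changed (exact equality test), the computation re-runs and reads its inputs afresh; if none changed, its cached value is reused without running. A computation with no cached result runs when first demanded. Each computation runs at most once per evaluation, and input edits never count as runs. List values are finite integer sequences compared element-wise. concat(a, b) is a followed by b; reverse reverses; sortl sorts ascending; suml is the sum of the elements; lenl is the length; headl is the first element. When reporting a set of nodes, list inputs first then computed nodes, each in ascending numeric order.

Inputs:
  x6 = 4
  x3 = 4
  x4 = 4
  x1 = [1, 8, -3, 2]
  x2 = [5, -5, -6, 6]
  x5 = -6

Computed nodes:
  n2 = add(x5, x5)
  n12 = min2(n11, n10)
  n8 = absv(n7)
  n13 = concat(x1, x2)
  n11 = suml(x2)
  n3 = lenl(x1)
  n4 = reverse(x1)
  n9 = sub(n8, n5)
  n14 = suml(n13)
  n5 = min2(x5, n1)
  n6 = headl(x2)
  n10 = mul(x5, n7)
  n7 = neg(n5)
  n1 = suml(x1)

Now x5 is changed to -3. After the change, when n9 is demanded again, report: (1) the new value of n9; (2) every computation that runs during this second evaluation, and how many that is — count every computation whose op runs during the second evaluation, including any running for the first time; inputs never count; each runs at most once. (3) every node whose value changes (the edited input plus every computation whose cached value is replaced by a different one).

Demanding n9 again yields 6.
4 computations run: n5, n7, n8, n9.
The nodes whose values change: x5, n5, n7, n8, n9.

First demand of the output computes:
  n1 = suml([1, 8, -3, 2]) = 8
  n5 = min2(-6, 8) = -6
  n7 = neg(-6) = 6
  n8 = absv(6) = 6
  n9 = sub(6, -6) = 12

After the edit, cleaning proceeds:
  n5: a read changed (x5 -6->-3) — executes, giving -3.
  n7: a read changed (n5 -6->-3) — executes, giving 3.
  n8: a read changed (n7 6->3) — executes, giving 3.
  n9: a read changed (n8 6->3; n5 -6->-3) — executes, giving 6.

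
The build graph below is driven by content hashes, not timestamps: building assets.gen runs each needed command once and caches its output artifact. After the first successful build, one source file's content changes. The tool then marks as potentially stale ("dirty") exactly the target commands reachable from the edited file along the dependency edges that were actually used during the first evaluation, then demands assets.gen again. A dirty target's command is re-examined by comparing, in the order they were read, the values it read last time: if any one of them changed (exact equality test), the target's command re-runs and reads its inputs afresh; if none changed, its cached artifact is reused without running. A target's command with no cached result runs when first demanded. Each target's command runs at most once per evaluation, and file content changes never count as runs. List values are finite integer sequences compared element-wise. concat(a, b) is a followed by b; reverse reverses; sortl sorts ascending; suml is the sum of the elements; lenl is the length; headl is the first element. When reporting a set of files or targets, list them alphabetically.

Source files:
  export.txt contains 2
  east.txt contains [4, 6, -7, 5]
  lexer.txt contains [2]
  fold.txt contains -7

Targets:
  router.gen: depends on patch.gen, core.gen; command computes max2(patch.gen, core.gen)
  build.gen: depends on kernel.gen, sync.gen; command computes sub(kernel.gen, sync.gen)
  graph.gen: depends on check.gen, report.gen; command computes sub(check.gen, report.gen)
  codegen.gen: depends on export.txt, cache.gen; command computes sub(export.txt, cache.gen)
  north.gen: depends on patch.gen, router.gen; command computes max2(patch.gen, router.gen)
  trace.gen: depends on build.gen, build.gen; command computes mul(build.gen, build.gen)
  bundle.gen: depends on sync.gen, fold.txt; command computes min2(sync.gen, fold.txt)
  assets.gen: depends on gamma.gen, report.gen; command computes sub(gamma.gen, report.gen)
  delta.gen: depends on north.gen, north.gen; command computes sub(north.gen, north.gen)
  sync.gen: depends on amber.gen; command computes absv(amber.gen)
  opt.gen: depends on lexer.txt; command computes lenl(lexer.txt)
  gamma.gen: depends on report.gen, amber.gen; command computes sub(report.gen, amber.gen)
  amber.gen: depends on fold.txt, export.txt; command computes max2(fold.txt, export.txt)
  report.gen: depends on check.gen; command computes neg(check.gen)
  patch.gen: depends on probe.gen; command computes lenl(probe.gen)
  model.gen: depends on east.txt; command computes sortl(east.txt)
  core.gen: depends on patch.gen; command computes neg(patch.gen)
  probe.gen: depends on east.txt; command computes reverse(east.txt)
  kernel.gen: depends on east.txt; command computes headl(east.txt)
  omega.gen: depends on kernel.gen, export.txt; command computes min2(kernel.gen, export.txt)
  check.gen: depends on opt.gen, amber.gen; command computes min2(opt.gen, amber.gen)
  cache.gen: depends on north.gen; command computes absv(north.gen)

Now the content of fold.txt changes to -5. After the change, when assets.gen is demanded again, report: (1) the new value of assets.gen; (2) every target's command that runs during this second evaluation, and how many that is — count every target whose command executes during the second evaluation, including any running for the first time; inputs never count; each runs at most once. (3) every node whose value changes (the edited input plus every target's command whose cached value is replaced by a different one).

Initial pass — values computed on the first demand:
  amber.gen = max2(-7, 2) = 2
  opt.gen = lenl([2]) = 1
  check.gen = min2(1, 2) = 1
  report.gen = neg(1) = -1
  gamma.gen = sub(-1, 2) = -3
  assets.gen = sub(-3, -1) = -2

Second demand — change propagation:
  amber.gen: re-runs because fold.txt -7->-5; new result 2 (unchanged).
  check.gen: re-examined; everything it read last time is the same (opt.gen unchanged, amber.gen unchanged) — cache 1 kept, no run.
  report.gen: re-examined; everything it read last time is the same (check.gen unchanged) — cache -1 kept, no run.
  gamma.gen: re-examined; everything it read last time is the same (report.gen unchanged, amber.gen unchanged) — cache -3 kept, no run.
  assets.gen: re-examined; everything it read last time is the same (gamma.gen unchanged, report.gen unchanged) — cache -2 kept, no run.

The important point: amber.gen recomputes to an identical value, and the output ends up unchanged.

assets.gen now evaluates to -2.
Run set: amber.gen (1 run).
Changed values: fold.txt.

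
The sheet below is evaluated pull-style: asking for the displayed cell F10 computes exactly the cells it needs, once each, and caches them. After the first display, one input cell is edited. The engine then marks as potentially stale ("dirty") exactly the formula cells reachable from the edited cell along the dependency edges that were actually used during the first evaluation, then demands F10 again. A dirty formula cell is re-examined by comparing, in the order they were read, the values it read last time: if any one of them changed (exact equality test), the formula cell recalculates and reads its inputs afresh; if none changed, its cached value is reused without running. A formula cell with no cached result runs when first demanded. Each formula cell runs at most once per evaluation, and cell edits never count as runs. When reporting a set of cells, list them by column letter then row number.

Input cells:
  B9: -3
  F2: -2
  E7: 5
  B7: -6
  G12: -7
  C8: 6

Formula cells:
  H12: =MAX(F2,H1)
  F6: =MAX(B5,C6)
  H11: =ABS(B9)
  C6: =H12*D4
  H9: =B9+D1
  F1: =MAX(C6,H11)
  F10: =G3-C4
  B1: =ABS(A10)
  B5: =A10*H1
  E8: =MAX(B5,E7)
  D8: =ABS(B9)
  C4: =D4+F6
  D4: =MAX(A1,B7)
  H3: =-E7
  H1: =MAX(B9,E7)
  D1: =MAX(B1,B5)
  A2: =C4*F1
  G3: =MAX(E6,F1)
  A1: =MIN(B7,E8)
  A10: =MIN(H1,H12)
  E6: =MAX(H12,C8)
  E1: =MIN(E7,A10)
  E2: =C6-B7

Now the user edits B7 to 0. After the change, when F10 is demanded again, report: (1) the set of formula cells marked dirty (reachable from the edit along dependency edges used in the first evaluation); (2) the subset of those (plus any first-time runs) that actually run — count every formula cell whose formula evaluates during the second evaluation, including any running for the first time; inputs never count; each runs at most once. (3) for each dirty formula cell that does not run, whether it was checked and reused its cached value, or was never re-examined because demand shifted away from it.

First demand of the output computes:
  H1 = MAX(-3, 5) = 5
  H11 = ABS(-3) = 3
  H12 = MAX(-2, 5) = 5
  A10 = MIN(5, 5) = 5
  B5 = 5 * 5 = 25
  E6 = MAX(5, 6) = 6
  E8 = MAX(25, 5) = 25
  A1 = MIN(-6, 25) = -6
  D4 = MAX(-6, -6) = -6
  C6 = 5 * -6 = -30
  F1 = MAX(-30, 3) = 3
  F6 = MAX(25, -30) = 25
  C4 = -6 + 25 = 19
  G3 = MAX(6, 3) = 6
  F10 = 6 - 19 = -13

After the edit, cleaning proceeds:
  A1: a read changed (B7 -6->0) — executes, giving 0.
  D4: a read changed (A1 -6->0; B7 -6->0) — executes, giving 0.
  C6: a read changed (D4 -6->0) — executes, giving 0.
  F1: a read changed (C6 -30->0) — executes, giving 3 — identical to its old value.
  F6: a read changed (C6 -30->0) — executes, giving 25 — identical to its old value.
  C4: a read changed (D4 -6->0) — executes, giving 25.
  G3: dirty, but its reads are unchanged (E6 unchanged, F1 unchanged); cached 6 stands.
  F10: a read changed (C4 19->25) — executes, giving -19.

Note where the cutoff bites: G3 is checked, finds nothing changed, and keeps its cache.

The edit dirties: A1, C4, C6, D4, F1, F6, F10, G3.
7 formula cells run: A1, C4, C6, D4, F1, F6, F10.
Cache hits after checking: G3.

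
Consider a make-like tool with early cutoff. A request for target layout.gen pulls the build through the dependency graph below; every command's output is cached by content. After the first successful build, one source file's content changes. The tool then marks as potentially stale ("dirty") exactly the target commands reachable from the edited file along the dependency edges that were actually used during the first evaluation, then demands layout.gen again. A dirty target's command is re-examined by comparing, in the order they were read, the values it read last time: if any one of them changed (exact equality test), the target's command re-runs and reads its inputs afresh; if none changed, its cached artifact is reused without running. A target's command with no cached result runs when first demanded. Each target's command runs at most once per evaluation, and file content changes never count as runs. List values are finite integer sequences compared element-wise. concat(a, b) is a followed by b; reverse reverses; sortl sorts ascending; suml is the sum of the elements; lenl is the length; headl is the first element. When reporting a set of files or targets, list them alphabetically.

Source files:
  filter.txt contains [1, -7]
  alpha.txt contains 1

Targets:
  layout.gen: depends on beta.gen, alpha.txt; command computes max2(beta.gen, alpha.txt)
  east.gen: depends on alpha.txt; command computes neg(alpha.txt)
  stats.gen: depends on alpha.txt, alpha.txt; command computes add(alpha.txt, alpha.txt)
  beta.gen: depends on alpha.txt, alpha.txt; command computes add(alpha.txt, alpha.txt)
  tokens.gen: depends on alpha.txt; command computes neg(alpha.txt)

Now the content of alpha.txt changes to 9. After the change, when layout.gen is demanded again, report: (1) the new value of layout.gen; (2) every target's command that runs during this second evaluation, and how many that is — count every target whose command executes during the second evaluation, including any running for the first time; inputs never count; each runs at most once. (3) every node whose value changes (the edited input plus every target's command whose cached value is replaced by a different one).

First demand of the output computes:
  beta.gen = add(1, 1) = 2
  layout.gen = max2(2, 1) = 2

After the edit, cleaning proceeds:
  beta.gen: a read changed (alpha.txt 1->9; alpha.txt 1->9) — executes, giving 18.
  layout.gen: a read changed (beta.gen 2->18; alpha.txt 1->9) — executes, giving 18.

Demanding layout.gen again yields 18.
2 target commands run: beta.gen, layout.gen.
The nodes whose values change: alpha.txt, beta.gen, layout.gen.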